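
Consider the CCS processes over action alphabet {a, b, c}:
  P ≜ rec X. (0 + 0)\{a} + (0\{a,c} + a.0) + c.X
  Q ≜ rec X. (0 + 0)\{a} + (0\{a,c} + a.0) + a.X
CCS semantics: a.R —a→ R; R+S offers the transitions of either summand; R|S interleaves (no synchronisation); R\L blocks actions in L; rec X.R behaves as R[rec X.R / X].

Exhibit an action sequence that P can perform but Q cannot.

Reachable graph of P (2 states):
  p0 = rec X. (0 + 0)\{a} + (0\{a,c} + a.0) + c.X has moves -a-> p1, -c-> p0
  p1 = 0 has moves ∅
Reachable graph of Q (2 states):
  q0 = rec X. (0 + 0)\{a} + (0\{a,c} + a.0) + a.X has moves -a-> q0, -a-> q1
  q1 = 0 has moves ∅
Run σ = ⟨c⟩ on P: start {p0}
  step 1 (c): {p0}
  ✓ P
Run σ = ⟨c⟩ on Q: start {q0}
  step 1 (c): ∅ (Q stuck)

c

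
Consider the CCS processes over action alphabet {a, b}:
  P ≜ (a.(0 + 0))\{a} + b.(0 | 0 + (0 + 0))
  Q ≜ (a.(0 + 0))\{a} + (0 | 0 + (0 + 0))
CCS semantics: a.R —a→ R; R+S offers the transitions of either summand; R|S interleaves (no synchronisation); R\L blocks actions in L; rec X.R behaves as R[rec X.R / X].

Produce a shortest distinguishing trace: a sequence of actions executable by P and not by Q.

LTS(P): 2 reachable states
  p0 = (a.(0 + 0))\{a} + b.(0 | 0 + (0 + 0)) | =b=> p1
  p1 = 0 | 0 + (0 + 0) | deadlocked
LTS(Q): 1 reachable states
  q0 = (a.(0 + 0))\{a} + (0 | 0 + (0 + 0)) | deadlocked
Executing b from P (initial set {p0}):
  after b @ step 1: {p1}
  — P admits the full trace.
Executing b from Q (initial set {q0}):
  after b @ step 1: no successor for Q

b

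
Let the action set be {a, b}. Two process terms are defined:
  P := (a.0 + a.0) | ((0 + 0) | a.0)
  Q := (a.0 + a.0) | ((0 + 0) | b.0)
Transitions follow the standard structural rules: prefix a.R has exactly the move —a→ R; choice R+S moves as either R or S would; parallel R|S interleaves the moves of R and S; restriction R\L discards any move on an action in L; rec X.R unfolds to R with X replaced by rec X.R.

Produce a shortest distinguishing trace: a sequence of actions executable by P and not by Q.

aa

LTS(P): 4 reachable states
  s0 = (a.0 + a.0) | ((0 + 0) | a.0) → --a--▸ s1, --a--▸ s2
  s1 = (a.0 + a.0) | ((0 + 0) | 0) → --a--▸ s3
  s2 = 0 | ((0 + 0) | a.0) → --a--▸ s3
  s3 = 0 | ((0 + 0) | 0) → (no moves)
LTS(Q): 4 reachable states
  t0 = (a.0 + a.0) | ((0 + 0) | b.0) → --a--▸ t1, --b--▸ t2
  t1 = 0 | ((0 + 0) | b.0) → --b--▸ t3
  t2 = (a.0 + a.0) | ((0 + 0) | 0) → --a--▸ t3
  t3 = 0 | ((0 + 0) | 0) → (no moves)
Trace ⟨aa⟩ through P, begin at {s0}:
  step 1 (a): {s1, s2}
  step 2 (a): {s3}
  P completes σ.
Trace ⟨aa⟩ through Q, begin at {t0}:
  step 1 (a): {t1}
  step 2 (a): ∅ (Q stuck)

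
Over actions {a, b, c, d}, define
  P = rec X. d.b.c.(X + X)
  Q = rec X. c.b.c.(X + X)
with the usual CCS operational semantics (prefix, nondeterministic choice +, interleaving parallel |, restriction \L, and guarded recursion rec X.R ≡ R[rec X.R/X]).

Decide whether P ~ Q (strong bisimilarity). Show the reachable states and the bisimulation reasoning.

LTS(P): 4 reachable states
  u0 = rec X. d.b.c.(X + X) has moves =d=> u1
  u1 = b.c.((rec X. d.b.c.(X + X)) + (rec X. d.b.c.(X + X))) has moves =b=> u2
  u2 = c.((rec X. d.b.c.(X + X)) + (rec X. d.b.c.(X + X))) has moves =c=> u3
  u3 = (rec X. d.b.c.(X + X)) + (rec X. d.b.c.(X + X)) has moves =d=> u1
LTS(Q): 4 reachable states
  v0 = rec X. c.b.c.(X + X) has moves =c=> v1
  v1 = b.c.((rec X. c.b.c.(X + X)) + (rec X. c.b.c.(X + X))) has moves =b=> v2
  v2 = c.((rec X. c.b.c.(X + X)) + (rec X. c.b.c.(X + X))) has moves =c=> v3
  v3 = (rec X. c.b.c.(X + X)) + (rec X. c.b.c.(X + X)) has moves =c=> v1
Bisimilarity quotient blocks:
  B0 = {u0, u3}
  B1 = {u1}
  B2 = {u2}
  B3 = {v0, v3}
  B4 = {v1}
  B5 = {v2}
u0 ∈ B0, v0 ∈ B3 → different blocks

NO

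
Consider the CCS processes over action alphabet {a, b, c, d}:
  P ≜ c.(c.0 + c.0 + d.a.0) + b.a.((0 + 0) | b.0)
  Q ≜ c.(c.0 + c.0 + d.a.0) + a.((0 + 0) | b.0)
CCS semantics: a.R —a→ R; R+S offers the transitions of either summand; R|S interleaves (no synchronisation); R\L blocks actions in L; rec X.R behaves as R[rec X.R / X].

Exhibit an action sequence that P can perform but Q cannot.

P's transition system — 7 states:
  m0 = c.(c.0 + c.0 + d.a.0) + b.a.((0 + 0) | b.0) has moves --b--▸ m1, --c--▸ m2
  m1 = a.((0 + 0) | b.0) has moves --a--▸ m3
  m2 = c.0 + c.0 + d.a.0 has moves --c--▸ m4, --d--▸ m5
  m3 = (0 + 0) | b.0 has moves --b--▸ m6
  m4 = 0 has moves ·
  m5 = a.0 has moves --a--▸ m4
  m6 = (0 + 0) | 0 has moves ·
Q's transition system — 6 states:
  n0 = c.(c.0 + c.0 + d.a.0) + a.((0 + 0) | b.0) has moves --a--▸ n1, --c--▸ n2
  n1 = (0 + 0) | b.0 has moves --b--▸ n3
  n2 = c.0 + c.0 + d.a.0 has moves --c--▸ n4, --d--▸ n5
  n3 = (0 + 0) | 0 has moves ·
  n4 = 0 has moves ·
  n5 = a.0 has moves --a--▸ n4
Run σ = ⟨b⟩ on P: start {m0}
  after b @ step 1: {m1}
  — P admits the full trace.
Run σ = ⟨b⟩ on Q: start {n0}
  after b @ step 1: ∅ (Q stuck)

b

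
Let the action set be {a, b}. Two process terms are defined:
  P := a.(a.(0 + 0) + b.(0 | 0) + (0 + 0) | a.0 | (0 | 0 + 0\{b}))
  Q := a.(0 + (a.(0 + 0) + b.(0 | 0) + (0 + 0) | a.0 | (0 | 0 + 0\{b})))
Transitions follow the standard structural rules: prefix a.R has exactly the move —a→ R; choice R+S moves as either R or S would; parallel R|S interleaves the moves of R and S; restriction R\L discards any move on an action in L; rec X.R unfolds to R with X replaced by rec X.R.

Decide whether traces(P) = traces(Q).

YES

Reachable graph of P (5 states):
  p0 = a.(a.(0 + 0) + b.(0 | 0) + (0 + 0) | a.0 | (0 | 0 + 0\{b})) has moves ··a··> p1
  p1 = a.(0 + 0) + b.(0 | 0) + (0 + 0) | a.0 | (0 | 0 + 0\{b}) has moves ··a··> p2, ··a··> p3, ··b··> p4
  p2 = (0 + 0) | 0 | (0 | 0 + 0\{b}) has moves stopped
  p3 = 0 + 0 has moves stopped
  p4 = 0 | 0 has moves stopped
Reachable graph of Q (5 states):
  q0 = a.(0 + (a.(0 + 0) + b.(0 | 0) + (0 + 0) | a.0 | (0 | 0 + 0\{b}))) has moves ··a··> q1
  q1 = 0 + (a.(0 + 0) + b.(0 | 0) + (0 + 0) | a.0 | (0 | 0 + 0\{b})) has moves ··a··> q2, ··a··> q3, ··b··> q4
  q2 = (0 + 0) | 0 | (0 | 0 + 0\{b}) has moves stopped
  q3 = 0 + 0 has moves stopped
  q4 = 0 | 0 has moves stopped
Bisimilarity quotient blocks:
  B0 = {p0, q0}
  B1 = {p1, q1}
  B2 = {p2, p3, p4, q2, q3, q4}
p0 ∈ B0, q0 ∈ B0 → same block
Bisimilar ⇒ trace-equivalent.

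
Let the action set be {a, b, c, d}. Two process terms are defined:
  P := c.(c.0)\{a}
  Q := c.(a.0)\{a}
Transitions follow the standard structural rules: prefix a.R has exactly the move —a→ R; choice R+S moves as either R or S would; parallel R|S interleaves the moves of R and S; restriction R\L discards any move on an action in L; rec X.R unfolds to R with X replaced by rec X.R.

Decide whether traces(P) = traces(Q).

NO — witness ⟨cc⟩

P's transition system — 3 states:
  s0 = c.(c.0)\{a} :: —c→ s1
  s1 = (c.0)\{a} :: —c→ s2
  s2 = 0\{a} :: ∅
Q's transition system — 2 states:
  t0 = c.(a.0)\{a} :: —c→ t1
  t1 = (a.0)\{a} :: ∅
Run σ = ⟨cc⟩ on P: start {s0}
  step 1 (c): {s1}
  step 2 (c): {s2}
  — P admits the full trace.
Run σ = ⟨cc⟩ on Q: start {t0}
  step 1 (c): {t1}
  step 2 (c): no successor for Q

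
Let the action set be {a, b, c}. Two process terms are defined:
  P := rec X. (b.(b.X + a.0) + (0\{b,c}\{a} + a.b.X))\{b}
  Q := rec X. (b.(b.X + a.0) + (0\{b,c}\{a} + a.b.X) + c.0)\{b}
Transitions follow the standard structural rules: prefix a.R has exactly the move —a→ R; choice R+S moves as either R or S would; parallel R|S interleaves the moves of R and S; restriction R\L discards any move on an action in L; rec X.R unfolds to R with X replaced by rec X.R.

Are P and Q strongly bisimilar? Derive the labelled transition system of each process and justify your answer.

Reachable graph of P (2 states):
  p0 = rec X. (b.(b.X + a.0) + (0\{b,c}\{a} + a.b.X))\{b} has moves -a-> p1
  p1 = (b.(rec X. (b.(b.X + a.0) + (0\{b,c}\{a} + a.b.X))\{b}))\{b} has moves ·
Reachable graph of Q (3 states):
  q0 = rec X. (b.(b.X + a.0) + (0\{b,c}\{a} + a.b.X) + c.0)\{b} has moves -a-> q1, -c-> q2
  q1 = (b.(rec X. (b.(b.X + a.0) + (0\{b,c}\{a} + a.b.X) + c.0)\{b}))\{b} has moves ·
  q2 = 0\{b} has moves ·
Coarsest stable partition (strong bisimilarity classes):
  B0 = {p0}
  B1 = {p1, q1, q2}
  B2 = {q0}
p0 ∈ B0, q0 ∈ B2 → different blocks

NO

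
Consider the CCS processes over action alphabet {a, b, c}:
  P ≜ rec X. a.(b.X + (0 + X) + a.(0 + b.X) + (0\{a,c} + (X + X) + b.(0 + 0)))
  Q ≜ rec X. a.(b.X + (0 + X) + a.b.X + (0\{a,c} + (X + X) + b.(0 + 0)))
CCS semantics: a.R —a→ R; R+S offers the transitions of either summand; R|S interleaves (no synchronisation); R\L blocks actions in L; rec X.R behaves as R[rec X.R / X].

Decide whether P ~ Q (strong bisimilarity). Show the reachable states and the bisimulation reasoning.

bisimilar

LTS(P): 4 reachable states
  u0 = rec X. a.(b.X + (0 + X) + a.(0 + b.X) + (0\{a,c} + (X + X) + b.(0 + 0))) has moves ··a··> u1
  u1 = b.(rec X. a.(b.X + (0 + X) + a.(0 + b.X) + (0\{a,c} + (X + X) + b.(0 + 0)))) + (0 + (rec X. a.(b.X + (0 + X) + a.(0 + b.X) + (0\{a,c} + (X + X) + b.(0 + 0))))) + a.(0 + b.(rec X. a.(b.X + (0 + X) + a.(0 + b.X) + (0\{a,c} + (X + X) + b.(0 + 0))))) + (0\{a,c} + ((rec X. a.(b.X + (0 + X) + a.(0 + b.X) + (0\{a,c} + (X + X) + b.(0 + 0)))) + (rec X. a.(b.X + (0 + X) + a.(0 + b.X) + (0\{a,c} + (X + X) + b.(0 + 0))))) + b.(0 + 0)) has moves ··a··> u1, ··a··> u2, ··b··> u0, ··b··> u3
  u2 = 0 + b.(rec X. a.(b.X + (0 + X) + a.(0 + b.X) + (0\{a,c} + (X + X) + b.(0 + 0)))) has moves ··b··> u0
  u3 = 0 + 0 has moves (no moves)
LTS(Q): 4 reachable states
  v0 = rec X. a.(b.X + (0 + X) + a.b.X + (0\{a,c} + (X + X) + b.(0 + 0))) has moves ··a··> v1
  v1 = b.(rec X. a.(b.X + (0 + X) + a.b.X + (0\{a,c} + (X + X) + b.(0 + 0)))) + (0 + (rec X. a.(b.X + (0 + X) + a.b.X + (0\{a,c} + (X + X) + b.(0 + 0))))) + a.b.(rec X. a.(b.X + (0 + X) + a.b.X + (0\{a,c} + (X + X) + b.(0 + 0)))) + (0\{a,c} + ((rec X. a.(b.X + (0 + X) + a.b.X + (0\{a,c} + (X + X) + b.(0 + 0)))) + (rec X. a.(b.X + (0 + X) + a.b.X + (0\{a,c} + (X + X) + b.(0 + 0))))) + b.(0 + 0)) has moves ··a··> v1, ··a··> v2, ··b··> v0, ··b··> v3
  v2 = b.(rec X. a.(b.X + (0 + X) + a.b.X + (0\{a,c} + (X + X) + b.(0 + 0)))) has moves ··b··> v0
  v3 = 0 + 0 has moves (no moves)
Coarsest stable partition (strong bisimilarity classes):
  B0 = {u0, v0}
  B1 = {u1, v1}
  B2 = {u2, v2}
  B3 = {u3, v3}
u0 ∈ B0, v0 ∈ B0 → same block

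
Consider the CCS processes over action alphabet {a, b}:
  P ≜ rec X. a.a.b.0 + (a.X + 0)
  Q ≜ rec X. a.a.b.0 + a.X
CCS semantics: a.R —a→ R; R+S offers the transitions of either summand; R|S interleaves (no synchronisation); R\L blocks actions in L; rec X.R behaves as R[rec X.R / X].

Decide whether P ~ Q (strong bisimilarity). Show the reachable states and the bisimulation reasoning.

Reachable graph of P (4 states):
  u0 = rec X. a.a.b.0 + (a.X + 0) :: —a→ u0, —a→ u1
  u1 = a.b.0 :: —a→ u2
  u2 = b.0 :: —b→ u3
  u3 = 0 :: ∅
Reachable graph of Q (4 states):
  v0 = rec X. a.a.b.0 + a.X :: —a→ v0, —a→ v1
  v1 = a.b.0 :: —a→ v2
  v2 = b.0 :: —b→ v3
  v3 = 0 :: ∅
Bisimilarity quotient blocks:
  B0 = {u0, v0}
  B1 = {u1, v1}
  B2 = {u2, v2}
  B3 = {u3, v3}
u0 ∈ B0, v0 ∈ B0 → same block

YES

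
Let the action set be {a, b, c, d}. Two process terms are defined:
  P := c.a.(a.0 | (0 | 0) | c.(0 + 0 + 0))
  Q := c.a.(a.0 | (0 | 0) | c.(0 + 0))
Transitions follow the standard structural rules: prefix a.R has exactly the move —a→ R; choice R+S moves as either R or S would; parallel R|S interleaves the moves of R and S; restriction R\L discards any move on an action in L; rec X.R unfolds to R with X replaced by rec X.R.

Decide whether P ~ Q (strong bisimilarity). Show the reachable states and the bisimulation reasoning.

P ~ Q

LTS(P): 6 reachable states
  u0 = c.a.(a.0 | (0 | 0) | c.(0 + 0 + 0)) has moves -c-> u1
  u1 = a.(a.0 | (0 | 0) | c.(0 + 0 + 0)) has moves -a-> u2
  u2 = a.0 | (0 | 0) | c.(0 + 0 + 0) has moves -a-> u3, -c-> u4
  u3 = 0 | (0 | 0) | c.(0 + 0 + 0) has moves -c-> u5
  u4 = a.0 | (0 | 0) | (0 + 0 + 0) has moves -a-> u5
  u5 = 0 | (0 | 0) | (0 + 0 + 0) has moves ∅
LTS(Q): 6 reachable states
  v0 = c.a.(a.0 | (0 | 0) | c.(0 + 0)) has moves -c-> v1
  v1 = a.(a.0 | (0 | 0) | c.(0 + 0)) has moves -a-> v2
  v2 = a.0 | (0 | 0) | c.(0 + 0) has moves -a-> v3, -c-> v4
  v3 = 0 | (0 | 0) | c.(0 + 0) has moves -c-> v5
  v4 = a.0 | (0 | 0) | (0 + 0) has moves -a-> v5
  v5 = 0 | (0 | 0) | (0 + 0) has moves ∅
Bisimilarity quotient blocks:
  B0 = {u0, v0}
  B1 = {u1, v1}
  B2 = {u2, v2}
  B3 = {u4, v4}
  B4 = {u5, v5}
  B5 = {u3, v3}
u0 ∈ B0, v0 ∈ B0 → same block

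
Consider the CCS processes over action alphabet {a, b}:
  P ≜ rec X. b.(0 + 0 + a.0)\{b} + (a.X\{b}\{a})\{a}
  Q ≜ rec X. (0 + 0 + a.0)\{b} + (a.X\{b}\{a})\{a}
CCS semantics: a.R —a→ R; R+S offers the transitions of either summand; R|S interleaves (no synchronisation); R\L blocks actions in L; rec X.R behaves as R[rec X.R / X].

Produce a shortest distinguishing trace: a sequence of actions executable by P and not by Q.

P's transition system — 3 states:
  m0 = rec X. b.(0 + 0 + a.0)\{b} + (a.X\{b}\{a})\{a} → --b--▸ m1
  m1 = (0 + 0 + a.0)\{b} → --a--▸ m2
  m2 = 0\{b} → stopped
Q's transition system — 2 states:
  n0 = rec X. (0 + 0 + a.0)\{b} + (a.X\{b}\{a})\{a} → --a--▸ n1
  n1 = 0\{b} → stopped
Run σ = ⟨b⟩ on P: start {m0}
  [1] b ⇒ {m1}
  P completes σ.
Run σ = ⟨b⟩ on Q: start {n0}
  [1] b ⇒ ∅ (Q stuck)

b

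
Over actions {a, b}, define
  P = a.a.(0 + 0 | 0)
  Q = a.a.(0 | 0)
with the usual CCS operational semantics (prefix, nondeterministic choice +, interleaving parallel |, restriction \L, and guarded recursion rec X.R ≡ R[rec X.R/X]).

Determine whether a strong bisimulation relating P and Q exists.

Reachable graph of P (3 states):
  p0 = a.a.(0 + 0 | 0) → =a=> p1
  p1 = a.(0 + 0 | 0) → =a=> p2
  p2 = 0 + 0 | 0 → deadlocked
Reachable graph of Q (3 states):
  q0 = a.a.(0 | 0) → =a=> q1
  q1 = a.(0 | 0) → =a=> q2
  q2 = 0 | 0 → deadlocked
Partition-refinement fixed point:
  B0 = {p0, q0}
  B1 = {p1, q1}
  B2 = {p2, q2}
p0 ∈ B0, q0 ∈ B0 → same block

bisimilar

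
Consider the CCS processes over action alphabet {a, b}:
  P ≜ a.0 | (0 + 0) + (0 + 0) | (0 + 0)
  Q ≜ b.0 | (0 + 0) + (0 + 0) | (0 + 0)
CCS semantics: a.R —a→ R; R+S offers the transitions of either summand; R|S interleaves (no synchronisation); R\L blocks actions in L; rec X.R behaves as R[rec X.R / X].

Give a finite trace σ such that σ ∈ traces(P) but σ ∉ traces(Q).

LTS(P): 2 reachable states
  m0 = a.0 | (0 + 0) + (0 + 0) | (0 + 0) :: =a=> m1
  m1 = 0 | (0 + 0) :: stopped
LTS(Q): 2 reachable states
  n0 = b.0 | (0 + 0) + (0 + 0) | (0 + 0) :: =b=> n1
  n1 = 0 | (0 + 0) :: stopped
Executing a from P (initial set {m0}):
  step 1 (a): {m1}
  P completes σ.
Executing a from Q (initial set {n0}):
  step 1 (a): ∅ (Q stuck)

a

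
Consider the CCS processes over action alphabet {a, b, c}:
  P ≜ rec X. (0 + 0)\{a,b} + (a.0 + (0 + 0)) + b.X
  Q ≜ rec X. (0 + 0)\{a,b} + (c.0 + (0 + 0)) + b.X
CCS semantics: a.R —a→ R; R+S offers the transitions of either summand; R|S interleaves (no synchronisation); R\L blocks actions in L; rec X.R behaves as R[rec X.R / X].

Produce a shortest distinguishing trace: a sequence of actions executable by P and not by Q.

a

LTS(P): 2 reachable states
  s0 = rec X. (0 + 0)\{a,b} + (a.0 + (0 + 0)) + b.X has moves -a-> s1, -b-> s0
  s1 = 0 has moves ∅
LTS(Q): 2 reachable states
  t0 = rec X. (0 + 0)\{a,b} + (c.0 + (0 + 0)) + b.X has moves -b-> t0, -c-> t1
  t1 = 0 has moves ∅
Run σ = ⟨a⟩ on P: start {s0}
  step 1 (a): {s1}
  — P admits the full trace.
Run σ = ⟨a⟩ on Q: start {t0}
  step 1 (a): ∅ (Q stuck)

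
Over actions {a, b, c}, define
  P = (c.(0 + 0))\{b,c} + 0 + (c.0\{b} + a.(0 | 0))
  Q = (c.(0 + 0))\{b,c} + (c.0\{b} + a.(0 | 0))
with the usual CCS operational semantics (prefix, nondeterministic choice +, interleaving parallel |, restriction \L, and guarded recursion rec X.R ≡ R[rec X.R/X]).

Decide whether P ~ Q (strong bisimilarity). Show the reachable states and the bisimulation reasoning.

P's transition system — 3 states:
  p0 = (c.(0 + 0))\{b,c} + 0 + (c.0\{b} + a.(0 | 0)) ⊢ —a→ p1, —c→ p2
  p1 = 0 | 0 ⊢ ·
  p2 = 0\{b} ⊢ ·
Q's transition system — 3 states:
  q0 = (c.(0 + 0))\{b,c} + (c.0\{b} + a.(0 | 0)) ⊢ —a→ q1, —c→ q2
  q1 = 0 | 0 ⊢ ·
  q2 = 0\{b} ⊢ ·
Bisimilarity quotient blocks:
  B0 = {p0, q0}
  B1 = {p1, p2, q1, q2}
p0 ∈ B0, q0 ∈ B0 → same block

bisimilar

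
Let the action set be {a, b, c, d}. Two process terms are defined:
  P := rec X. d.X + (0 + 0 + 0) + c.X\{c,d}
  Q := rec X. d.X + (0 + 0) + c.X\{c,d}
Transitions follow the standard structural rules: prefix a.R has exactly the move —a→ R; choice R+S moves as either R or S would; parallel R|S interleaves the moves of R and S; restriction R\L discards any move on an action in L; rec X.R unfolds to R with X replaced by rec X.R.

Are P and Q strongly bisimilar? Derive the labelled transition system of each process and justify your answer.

P's transition system — 2 states:
  p0 = rec X. d.X + (0 + 0 + 0) + c.X\{c,d} → ··c··> p1, ··d··> p0
  p1 = (rec X. d.X + (0 + 0 + 0) + c.X\{c,d})\{c,d} → ·
Q's transition system — 2 states:
  q0 = rec X. d.X + (0 + 0) + c.X\{c,d} → ··c··> q1, ··d··> q0
  q1 = (rec X. d.X + (0 + 0) + c.X\{c,d})\{c,d} → ·
Coarsest stable partition (strong bisimilarity classes):
  B0 = {p0, q0}
  B1 = {p1, q1}
p0 ∈ B0, q0 ∈ B0 → same block

bisimilar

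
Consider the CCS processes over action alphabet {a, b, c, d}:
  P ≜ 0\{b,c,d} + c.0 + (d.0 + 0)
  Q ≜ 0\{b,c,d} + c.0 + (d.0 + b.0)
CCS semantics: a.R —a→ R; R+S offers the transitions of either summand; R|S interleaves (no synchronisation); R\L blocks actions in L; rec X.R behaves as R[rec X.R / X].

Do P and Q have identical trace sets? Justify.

Reachable graph of P (2 states):
  u0 = 0\{b,c,d} + c.0 + (d.0 + 0) has moves —c→ u1, —d→ u1
  u1 = 0 has moves (no moves)
Reachable graph of Q (2 states):
  v0 = 0\{b,c,d} + c.0 + (d.0 + b.0) has moves —b→ v1, —c→ v1, —d→ v1
  v1 = 0 has moves (no moves)
Run σ = ⟨b⟩ on Q: start {v0}
  after b @ step 1: {v1}
  ✓ Q
Run σ = ⟨b⟩ on P: start {u0}
  after b @ step 1: ∅ (P stuck)

trace-distinct — witness ⟨b⟩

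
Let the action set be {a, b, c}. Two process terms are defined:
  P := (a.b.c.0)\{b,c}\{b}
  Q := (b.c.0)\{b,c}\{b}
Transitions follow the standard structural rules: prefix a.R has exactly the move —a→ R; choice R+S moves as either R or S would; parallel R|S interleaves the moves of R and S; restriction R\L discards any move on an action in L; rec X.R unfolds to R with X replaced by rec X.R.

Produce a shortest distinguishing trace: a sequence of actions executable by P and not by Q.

a

P's transition system — 2 states:
  u0 = (a.b.c.0)\{b,c}\{b} :: -a-> u1
  u1 = (b.c.0)\{b,c}\{b} :: deadlocked
Q's transition system — 1 states:
  v0 = (b.c.0)\{b,c}\{b} :: deadlocked
Run σ = ⟨a⟩ on P: start {u0}
  after a @ step 1: {u1}
  ✓ P
Run σ = ⟨a⟩ on Q: start {v0}
  after a @ step 1: ∅ (Q stuck)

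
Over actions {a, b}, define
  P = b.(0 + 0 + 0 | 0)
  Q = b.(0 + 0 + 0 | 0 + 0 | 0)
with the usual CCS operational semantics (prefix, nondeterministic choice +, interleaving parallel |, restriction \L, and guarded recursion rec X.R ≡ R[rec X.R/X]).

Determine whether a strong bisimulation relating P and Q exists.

YES

Reachable graph of P (2 states):
  m0 = b.(0 + 0 + 0 | 0) ⊢ --b--▸ m1
  m1 = 0 + 0 + 0 | 0 ⊢ ·
Reachable graph of Q (2 states):
  n0 = b.(0 + 0 + 0 | 0 + 0 | 0) ⊢ --b--▸ n1
  n1 = 0 + 0 + 0 | 0 + 0 | 0 ⊢ ·
Coarsest stable partition (strong bisimilarity classes):
  B0 = {m0, n0}
  B1 = {m1, n1}
m0 ∈ B0, n0 ∈ B0 → same block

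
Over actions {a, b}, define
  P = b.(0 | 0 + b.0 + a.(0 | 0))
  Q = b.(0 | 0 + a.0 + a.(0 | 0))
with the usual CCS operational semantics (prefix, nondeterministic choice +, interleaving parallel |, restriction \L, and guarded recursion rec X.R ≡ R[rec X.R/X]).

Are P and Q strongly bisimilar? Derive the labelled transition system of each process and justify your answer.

LTS(P): 4 reachable states
  u0 = b.(0 | 0 + b.0 + a.(0 | 0)) has moves -b-> u1
  u1 = 0 | 0 + b.0 + a.(0 | 0) has moves -a-> u2, -b-> u3
  u2 = 0 | 0 has moves ·
  u3 = 0 has moves ·
LTS(Q): 4 reachable states
  v0 = b.(0 | 0 + a.0 + a.(0 | 0)) has moves -b-> v1
  v1 = 0 | 0 + a.0 + a.(0 | 0) has moves -a-> v2, -a-> v3
  v2 = 0 has moves ·
  v3 = 0 | 0 has moves ·
Bisimilarity quotient blocks:
  B0 = {u0}
  B1 = {u1}
  B2 = {u2, u3, v2, v3}
  B3 = {v0}
  B4 = {v1}
u0 ∈ B0, v0 ∈ B3 → different blocks

NO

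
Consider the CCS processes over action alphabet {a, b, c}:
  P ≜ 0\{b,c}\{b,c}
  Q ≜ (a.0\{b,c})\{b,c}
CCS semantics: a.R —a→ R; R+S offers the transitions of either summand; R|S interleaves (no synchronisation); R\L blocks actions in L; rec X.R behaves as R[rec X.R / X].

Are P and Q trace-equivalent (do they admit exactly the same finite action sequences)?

P's transition system — 1 states:
  s0 = 0\{b,c}\{b,c} ⊢ (no moves)
Q's transition system — 2 states:
  t0 = (a.0\{b,c})\{b,c} ⊢ —a→ t1
  t1 = 0\{b,c}\{b,c} ⊢ (no moves)
Executing a from Q (initial set {t0}):
  after a @ step 1: {t1}
  Q completes σ.
Executing a from P (initial set {s0}):
  after a @ step 1: ∅ (P stuck)

trace-distinct — witness ⟨a⟩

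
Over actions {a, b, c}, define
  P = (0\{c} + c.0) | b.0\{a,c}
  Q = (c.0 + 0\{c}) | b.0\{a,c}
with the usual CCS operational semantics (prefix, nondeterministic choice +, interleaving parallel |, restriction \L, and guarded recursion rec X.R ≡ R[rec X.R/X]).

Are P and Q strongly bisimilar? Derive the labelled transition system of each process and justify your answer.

bisimilar

P's transition system — 4 states:
  m0 = (0\{c} + c.0) | b.0\{a,c} | =b=> m1, =c=> m2
  m1 = (0\{c} + c.0) | 0\{a,c} | =c=> m3
  m2 = 0 | b.0\{a,c} | =b=> m3
  m3 = 0 | 0\{a,c} | deadlocked
Q's transition system — 4 states:
  n0 = (c.0 + 0\{c}) | b.0\{a,c} | =b=> n1, =c=> n2
  n1 = (c.0 + 0\{c}) | 0\{a,c} | =c=> n3
  n2 = 0 | b.0\{a,c} | =b=> n3
  n3 = 0 | 0\{a,c} | deadlocked
Bisimilarity quotient blocks:
  B0 = {m0, n0}
  B1 = {m1, n1}
  B2 = {m3, n3}
  B3 = {m2, n2}
m0 ∈ B0, n0 ∈ B0 → same block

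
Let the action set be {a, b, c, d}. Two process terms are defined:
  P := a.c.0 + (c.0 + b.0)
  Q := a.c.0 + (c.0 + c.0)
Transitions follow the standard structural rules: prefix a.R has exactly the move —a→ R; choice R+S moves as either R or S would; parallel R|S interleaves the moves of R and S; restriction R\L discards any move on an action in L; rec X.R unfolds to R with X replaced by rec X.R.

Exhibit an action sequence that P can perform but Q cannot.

b

P's transition system — 3 states:
  m0 = a.c.0 + (c.0 + b.0) | --a--▸ m1, --b--▸ m2, --c--▸ m2
  m1 = c.0 | --c--▸ m2
  m2 = 0 | deadlocked
Q's transition system — 3 states:
  n0 = a.c.0 + (c.0 + c.0) | --a--▸ n1, --c--▸ n2
  n1 = c.0 | --c--▸ n2
  n2 = 0 | deadlocked
Executing b from P (initial set {m0}):
  step 1 (b): {m2}
  P completes σ.
Executing b from Q (initial set {n0}):
  step 1 (b): no successor for Q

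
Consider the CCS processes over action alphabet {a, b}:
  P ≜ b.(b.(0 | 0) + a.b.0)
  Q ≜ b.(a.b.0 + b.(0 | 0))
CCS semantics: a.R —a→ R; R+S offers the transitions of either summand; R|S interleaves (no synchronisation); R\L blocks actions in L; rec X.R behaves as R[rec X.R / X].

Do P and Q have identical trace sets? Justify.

Reachable graph of P (5 states):
  m0 = b.(b.(0 | 0) + a.b.0) → —b→ m1
  m1 = b.(0 | 0) + a.b.0 → —a→ m2, —b→ m3
  m2 = b.0 → —b→ m4
  m3 = 0 | 0 → (no moves)
  m4 = 0 → (no moves)
Reachable graph of Q (5 states):
  n0 = b.(a.b.0 + b.(0 | 0)) → —b→ n1
  n1 = a.b.0 + b.(0 | 0) → —a→ n2, —b→ n3
  n2 = b.0 → —b→ n4
  n3 = 0 | 0 → (no moves)
  n4 = 0 → (no moves)
Partition-refinement fixed point:
  B0 = {m0, n0}
  B1 = {m1, n1}
  B2 = {m2, n2}
  B3 = {m3, m4, n3, n4}
m0 ∈ B0, n0 ∈ B0 → same block
Bisimilar ⇒ trace-equivalent.

trace-equivalent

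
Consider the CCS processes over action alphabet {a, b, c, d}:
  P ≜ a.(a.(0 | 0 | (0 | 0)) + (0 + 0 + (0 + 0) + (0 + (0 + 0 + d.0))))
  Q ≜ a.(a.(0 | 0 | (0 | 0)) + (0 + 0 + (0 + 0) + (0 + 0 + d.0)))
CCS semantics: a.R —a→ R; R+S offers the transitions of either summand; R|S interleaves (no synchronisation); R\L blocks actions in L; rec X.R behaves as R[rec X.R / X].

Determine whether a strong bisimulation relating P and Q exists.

P ~ Q

Reachable graph of P (4 states):
  m0 = a.(a.(0 | 0 | (0 | 0)) + (0 + 0 + (0 + 0) + (0 + (0 + 0 + d.0)))) → -a-> m1
  m1 = a.(0 | 0 | (0 | 0)) + (0 + 0 + (0 + 0) + (0 + (0 + 0 + d.0))) → -a-> m2, -d-> m3
  m2 = 0 | 0 | (0 | 0) → ·
  m3 = 0 → ·
Reachable graph of Q (4 states):
  n0 = a.(a.(0 | 0 | (0 | 0)) + (0 + 0 + (0 + 0) + (0 + 0 + d.0))) → -a-> n1
  n1 = a.(0 | 0 | (0 | 0)) + (0 + 0 + (0 + 0) + (0 + 0 + d.0)) → -a-> n2, -d-> n3
  n2 = 0 | 0 | (0 | 0) → ·
  n3 = 0 → ·
Partition-refinement fixed point:
  B0 = {m0, n0}
  B1 = {m1, n1}
  B2 = {m2, m3, n2, n3}
m0 ∈ B0, n0 ∈ B0 → same block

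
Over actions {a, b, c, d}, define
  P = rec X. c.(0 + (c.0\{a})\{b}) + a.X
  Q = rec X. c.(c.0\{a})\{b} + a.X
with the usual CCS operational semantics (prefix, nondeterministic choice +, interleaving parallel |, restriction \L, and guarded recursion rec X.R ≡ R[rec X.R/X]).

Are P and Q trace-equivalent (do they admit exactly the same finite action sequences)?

trace-equivalent

LTS(P): 3 reachable states
  u0 = rec X. c.(0 + (c.0\{a})\{b}) + a.X → --a--▸ u0, --c--▸ u1
  u1 = 0 + (c.0\{a})\{b} → --c--▸ u2
  u2 = 0\{a}\{b} → deadlocked
LTS(Q): 3 reachable states
  v0 = rec X. c.(c.0\{a})\{b} + a.X → --a--▸ v0, --c--▸ v1
  v1 = (c.0\{a})\{b} → --c--▸ v2
  v2 = 0\{a}\{b} → deadlocked
Coarsest stable partition (strong bisimilarity classes):
  B0 = {u0, v0}
  B1 = {u1, v1}
  B2 = {u2, v2}
u0 ∈ B0, v0 ∈ B0 → same block
Bisimilar ⇒ trace-equivalent.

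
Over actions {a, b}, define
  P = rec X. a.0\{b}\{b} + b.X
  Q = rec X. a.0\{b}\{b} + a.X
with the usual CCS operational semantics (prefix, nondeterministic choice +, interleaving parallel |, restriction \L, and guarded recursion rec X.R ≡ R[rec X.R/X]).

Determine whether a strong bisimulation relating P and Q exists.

LTS(P): 2 reachable states
  m0 = rec X. a.0\{b}\{b} + b.X :: ··a··> m1, ··b··> m0
  m1 = 0\{b}\{b} :: ∅
LTS(Q): 2 reachable states
  n0 = rec X. a.0\{b}\{b} + a.X :: ··a··> n0, ··a··> n1
  n1 = 0\{b}\{b} :: ∅
Partition-refinement fixed point:
  B0 = {m0}
  B1 = {m1, n1}
  B2 = {n0}
m0 ∈ B0, n0 ∈ B2 → different blocks

P ≁ Q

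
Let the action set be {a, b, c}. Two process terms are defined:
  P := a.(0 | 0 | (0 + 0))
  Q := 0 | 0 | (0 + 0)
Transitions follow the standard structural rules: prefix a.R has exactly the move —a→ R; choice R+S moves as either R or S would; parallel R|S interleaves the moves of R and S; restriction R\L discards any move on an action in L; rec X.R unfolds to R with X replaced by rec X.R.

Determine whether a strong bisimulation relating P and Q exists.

Reachable graph of P (2 states):
  p0 = a.(0 | 0 | (0 + 0)) ⊢ =a=> p1
  p1 = 0 | 0 | (0 + 0) ⊢ ·
Reachable graph of Q (1 states):
  q0 = 0 | 0 | (0 + 0) ⊢ ·
Bisimilarity quotient blocks:
  B0 = {p0}
  B1 = {p1, q0}
p0 ∈ B0, q0 ∈ B1 → different blocks

not bisimilar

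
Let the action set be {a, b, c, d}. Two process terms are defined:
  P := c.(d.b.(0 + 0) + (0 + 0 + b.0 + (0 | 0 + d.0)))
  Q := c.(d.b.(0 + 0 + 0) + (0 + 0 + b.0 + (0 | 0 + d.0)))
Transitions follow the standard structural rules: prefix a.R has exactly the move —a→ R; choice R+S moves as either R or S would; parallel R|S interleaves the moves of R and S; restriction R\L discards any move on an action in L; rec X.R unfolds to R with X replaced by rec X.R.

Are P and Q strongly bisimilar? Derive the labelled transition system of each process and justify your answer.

P ~ Q

Reachable graph of P (5 states):
  p0 = c.(d.b.(0 + 0) + (0 + 0 + b.0 + (0 | 0 + d.0))) :: ··c··> p1
  p1 = d.b.(0 + 0) + (0 + 0 + b.0 + (0 | 0 + d.0)) :: ··b··> p2, ··d··> p2, ··d··> p3
  p2 = 0 :: stopped
  p3 = b.(0 + 0) :: ··b··> p4
  p4 = 0 + 0 :: stopped
Reachable graph of Q (5 states):
  q0 = c.(d.b.(0 + 0 + 0) + (0 + 0 + b.0 + (0 | 0 + d.0))) :: ··c··> q1
  q1 = d.b.(0 + 0 + 0) + (0 + 0 + b.0 + (0 | 0 + d.0)) :: ··b··> q2, ··d··> q2, ··d··> q3
  q2 = 0 :: stopped
  q3 = b.(0 + 0 + 0) :: ··b··> q4
  q4 = 0 + 0 + 0 :: stopped
Coarsest stable partition (strong bisimilarity classes):
  B0 = {p0, q0}
  B1 = {p1, q1}
  B2 = {p2, p4, q2, q4}
  B3 = {p3, q3}
p0 ∈ B0, q0 ∈ B0 → same block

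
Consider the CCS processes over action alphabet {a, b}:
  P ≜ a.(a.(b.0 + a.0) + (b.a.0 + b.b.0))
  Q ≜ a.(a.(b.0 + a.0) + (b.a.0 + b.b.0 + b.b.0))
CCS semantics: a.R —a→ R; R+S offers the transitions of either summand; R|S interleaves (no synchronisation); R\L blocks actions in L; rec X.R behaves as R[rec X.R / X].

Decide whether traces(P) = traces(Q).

traces(P) = traces(Q)

P's transition system — 6 states:
  p0 = a.(a.(b.0 + a.0) + (b.a.0 + b.b.0)) → --a--▸ p1
  p1 = a.(b.0 + a.0) + (b.a.0 + b.b.0) → --a--▸ p2, --b--▸ p3, --b--▸ p4
  p2 = b.0 + a.0 → --a--▸ p5, --b--▸ p5
  p3 = a.0 → --a--▸ p5
  p4 = b.0 → --b--▸ p5
  p5 = 0 → deadlocked
Q's transition system — 6 states:
  q0 = a.(a.(b.0 + a.0) + (b.a.0 + b.b.0 + b.b.0)) → --a--▸ q1
  q1 = a.(b.0 + a.0) + (b.a.0 + b.b.0 + b.b.0) → --a--▸ q2, --b--▸ q3, --b--▸ q4
  q2 = b.0 + a.0 → --a--▸ q5, --b--▸ q5
  q3 = a.0 → --a--▸ q5
  q4 = b.0 → --b--▸ q5
  q5 = 0 → deadlocked
Coarsest stable partition (strong bisimilarity classes):
  B0 = {p0, q0}
  B1 = {p1, q1}
  B2 = {p2, q2}
  B3 = {p5, q5}
  B4 = {p3, q3}
  B5 = {p4, q4}
p0 ∈ B0, q0 ∈ B0 → same block
Bisimilar ⇒ trace-equivalent.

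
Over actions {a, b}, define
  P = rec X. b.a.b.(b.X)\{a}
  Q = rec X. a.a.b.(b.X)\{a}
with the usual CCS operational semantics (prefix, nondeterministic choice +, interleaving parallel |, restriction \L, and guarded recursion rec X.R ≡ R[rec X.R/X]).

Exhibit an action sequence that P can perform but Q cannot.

b

P's transition system — 6 states:
  u0 = rec X. b.a.b.(b.X)\{a} :: --b--▸ u1
  u1 = a.b.(b.(rec X. b.a.b.(b.X)\{a}))\{a} :: --a--▸ u2
  u2 = b.(b.(rec X. b.a.b.(b.X)\{a}))\{a} :: --b--▸ u3
  u3 = (b.(rec X. b.a.b.(b.X)\{a}))\{a} :: --b--▸ u4
  u4 = (rec X. b.a.b.(b.X)\{a})\{a} :: --b--▸ u5
  u5 = (a.b.(b.(rec X. b.a.b.(b.X)\{a}))\{a})\{a} :: deadlocked
Q's transition system — 5 states:
  v0 = rec X. a.a.b.(b.X)\{a} :: --a--▸ v1
  v1 = a.b.(b.(rec X. a.a.b.(b.X)\{a}))\{a} :: --a--▸ v2
  v2 = b.(b.(rec X. a.a.b.(b.X)\{a}))\{a} :: --b--▸ v3
  v3 = (b.(rec X. a.a.b.(b.X)\{a}))\{a} :: --b--▸ v4
  v4 = (rec X. a.a.b.(b.X)\{a})\{a} :: deadlocked
Trace ⟨b⟩ through P, begin at {u0}:
  step 1 (b): {u1}
  ✓ P
Trace ⟨b⟩ through Q, begin at {v0}:
  step 1 (b): no successor for Q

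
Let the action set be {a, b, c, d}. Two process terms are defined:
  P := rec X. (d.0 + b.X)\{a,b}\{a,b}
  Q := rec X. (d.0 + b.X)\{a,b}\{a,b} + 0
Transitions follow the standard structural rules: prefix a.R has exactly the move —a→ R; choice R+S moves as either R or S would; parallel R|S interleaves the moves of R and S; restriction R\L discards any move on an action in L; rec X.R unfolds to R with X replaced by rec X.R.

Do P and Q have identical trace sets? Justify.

YES

P's transition system — 2 states:
  s0 = rec X. (d.0 + b.X)\{a,b}\{a,b} has moves -d-> s1
  s1 = 0\{a,b}\{a,b} has moves stopped
Q's transition system — 2 states:
  t0 = rec X. (d.0 + b.X)\{a,b}\{a,b} + 0 has moves -d-> t1
  t1 = 0\{a,b}\{a,b} has moves stopped
Bisimilarity quotient blocks:
  B0 = {s0, t0}
  B1 = {s1, t1}
s0 ∈ B0, t0 ∈ B0 → same block
Bisimilar ⇒ trace-equivalent.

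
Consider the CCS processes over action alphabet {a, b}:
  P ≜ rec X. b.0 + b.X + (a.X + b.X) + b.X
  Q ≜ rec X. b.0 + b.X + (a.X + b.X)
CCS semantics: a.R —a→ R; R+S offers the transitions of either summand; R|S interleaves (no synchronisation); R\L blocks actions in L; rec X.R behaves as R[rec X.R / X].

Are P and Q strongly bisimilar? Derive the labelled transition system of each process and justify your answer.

P's transition system — 2 states:
  p0 = rec X. b.0 + b.X + (a.X + b.X) + b.X ⊢ ··a··> p0, ··b··> p0, ··b··> p1
  p1 = 0 ⊢ (no moves)
Q's transition system — 2 states:
  q0 = rec X. b.0 + b.X + (a.X + b.X) ⊢ ··a··> q0, ··b··> q0, ··b··> q1
  q1 = 0 ⊢ (no moves)
Bisimilarity quotient blocks:
  B0 = {p0, q0}
  B1 = {p1, q1}
p0 ∈ B0, q0 ∈ B0 → same block

P ~ Q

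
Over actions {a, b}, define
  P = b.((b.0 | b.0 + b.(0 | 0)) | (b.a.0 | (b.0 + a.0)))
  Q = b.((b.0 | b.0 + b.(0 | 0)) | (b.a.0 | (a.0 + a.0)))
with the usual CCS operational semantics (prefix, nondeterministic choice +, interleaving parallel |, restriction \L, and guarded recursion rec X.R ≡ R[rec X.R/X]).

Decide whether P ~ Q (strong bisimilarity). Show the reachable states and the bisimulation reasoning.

P ≁ Q

LTS(P): 25 reachable states
  s0 = b.((b.0 | b.0 + b.(0 | 0)) | (b.a.0 | (b.0 + a.0))) :: —b→ s1
  s1 = (b.0 | b.0 + b.(0 | 0)) | (b.a.0 | (b.0 + a.0)) :: —a→ s2, —b→ s2, —b→ s3, —b→ s4, —b→ s5, —b→ s6
  s2 = (b.0 | b.0 + b.(0 | 0)) | (b.a.0 | 0) :: —b→ s10, —b→ s7, —b→ s8, —b→ s9
  s3 = (b.0 | b.0 + b.(0 | 0)) | (a.0 | (b.0 + a.0)) :: —a→ s11, —a→ s7, —b→ s12, —b→ s13, —b→ s14, —b→ s7
  s4 = 0 | 0 | (b.a.0 | (b.0 + a.0)) :: —a→ s8, —b→ s12, —b→ s8
  s5 = 0 | b.0 | (b.a.0 | (b.0 + a.0)) :: —a→ s9, —b→ s13, —b→ s4, —b→ s9
  s6 = b.0 | 0 | (b.a.0 | (b.0 + a.0)) :: —a→ s10, —b→ s10, —b→ s14, —b→ s4
  s7 = (b.0 | b.0 + b.(0 | 0)) | (a.0 | 0) :: —a→ s15, —b→ s16, —b→ s17, —b→ s18
  s8 = 0 | 0 | (b.a.0 | 0) :: —b→ s16
  s9 = 0 | b.0 | (b.a.0 | 0) :: —b→ s17, —b→ s8
  s10 = b.0 | 0 | (b.a.0 | 0) :: —b→ s18, —b→ s8
  s11 = (b.0 | b.0 + b.(0 | 0)) | (0 | (b.0 + a.0)) :: —a→ s15, —b→ s15, —b→ s19, —b→ s20, —b→ s21
  s12 = 0 | 0 | (a.0 | (b.0 + a.0)) :: —a→ s16, —a→ s19, —b→ s16
  s13 = 0 | b.0 | (a.0 | (b.0 + a.0)) :: —a→ s17, —a→ s20, —b→ s12, —b→ s17
  s14 = b.0 | 0 | (a.0 | (b.0 + a.0)) :: —a→ s18, —a→ s21, —b→ s12, —b→ s18
  s15 = (b.0 | b.0 + b.(0 | 0)) | (0 | 0) :: —b→ s22, —b→ s23, —b→ s24
  s16 = 0 | 0 | (a.0 | 0) :: —a→ s22
  s17 = 0 | b.0 | (a.0 | 0) :: —a→ s23, —b→ s16
  s18 = b.0 | 0 | (a.0 | 0) :: —a→ s24, —b→ s16
  s19 = 0 | 0 | (0 | (b.0 + a.0)) :: —a→ s22, —b→ s22
  s20 = 0 | b.0 | (0 | (b.0 + a.0)) :: —a→ s23, —b→ s19, —b→ s23
  s21 = b.0 | 0 | (0 | (b.0 + a.0)) :: —a→ s24, —b→ s19, —b→ s24
  s22 = 0 | 0 | (0 | 0) :: ∅
  s23 = 0 | b.0 | (0 | 0) :: —b→ s22
  s24 = b.0 | 0 | (0 | 0) :: —b→ s22
LTS(Q): 25 reachable states
  t0 = b.((b.0 | b.0 + b.(0 | 0)) | (b.a.0 | (a.0 + a.0))) :: —b→ t1
  t1 = (b.0 | b.0 + b.(0 | 0)) | (b.a.0 | (a.0 + a.0)) :: —a→ t2, —b→ t3, —b→ t4, —b→ t5, —b→ t6
  t2 = (b.0 | b.0 + b.(0 | 0)) | (b.a.0 | 0) :: —b→ t10, —b→ t7, —b→ t8, —b→ t9
  t3 = (b.0 | b.0 + b.(0 | 0)) | (a.0 | (a.0 + a.0)) :: —a→ t11, —a→ t7, —b→ t12, —b→ t13, —b→ t14
  t4 = 0 | 0 | (b.a.0 | (a.0 + a.0)) :: —a→ t8, —b→ t12
  t5 = 0 | b.0 | (b.a.0 | (a.0 + a.0)) :: —a→ t9, —b→ t13, —b→ t4
  t6 = b.0 | 0 | (b.a.0 | (a.0 + a.0)) :: —a→ t10, —b→ t14, —b→ t4
  t7 = (b.0 | b.0 + b.(0 | 0)) | (a.0 | 0) :: —a→ t15, —b→ t16, —b→ t17, —b→ t18
  t8 = 0 | 0 | (b.a.0 | 0) :: —b→ t16
  t9 = 0 | b.0 | (b.a.0 | 0) :: —b→ t17, —b→ t8
  t10 = b.0 | 0 | (b.a.0 | 0) :: —b→ t18, —b→ t8
  t11 = (b.0 | b.0 + b.(0 | 0)) | (0 | (a.0 + a.0)) :: —a→ t15, —b→ t19, —b→ t20, —b→ t21
  t12 = 0 | 0 | (a.0 | (a.0 + a.0)) :: —a→ t16, —a→ t19
  t13 = 0 | b.0 | (a.0 | (a.0 + a.0)) :: —a→ t17, —a→ t20, —b→ t12
  t14 = b.0 | 0 | (a.0 | (a.0 + a.0)) :: —a→ t18, —a→ t21, —b→ t12
  t15 = (b.0 | b.0 + b.(0 | 0)) | (0 | 0) :: —b→ t22, —b→ t23, —b→ t24
  t16 = 0 | 0 | (a.0 | 0) :: —a→ t22
  t17 = 0 | b.0 | (a.0 | 0) :: —a→ t23, —b→ t16
  t18 = b.0 | 0 | (a.0 | 0) :: —a→ t24, —b→ t16
  t19 = 0 | 0 | (0 | (a.0 + a.0)) :: —a→ t22
  t20 = 0 | b.0 | (0 | (a.0 + a.0)) :: —a→ t23, —b→ t19
  t21 = b.0 | 0 | (0 | (a.0 + a.0)) :: —a→ t24, —b→ t19
  t22 = 0 | 0 | (0 | 0) :: ∅
  t23 = 0 | b.0 | (0 | 0) :: —b→ t22
  t24 = b.0 | 0 | (0 | 0) :: —b→ t22
Coarsest stable partition (strong bisimilarity classes):
  B0 = {s0}
  B1 = {s1}
  B2 = {s2, t2}
  B3 = {s10, s9, t10, t9}
  B4 = {s8, t8}
  B5 = {s16, t16, t19}
  B6 = {s22, t22}
  B7 = {s17, s18, t17, t18, t20, t21}
  B8 = {s23, s24, t23, t24}
  B9 = {s7, t11, t7}
  B10 = {s15, t15}
  B11 = {s4}
  B12 = {s12}
  B13 = {s19}
  B14 = {s5, s6}
  B15 = {s13, s14}
  B16 = {s20, s21}
  B17 = {s3}
  B18 = {s11}
  B19 = {t0}
  B20 = {t1}
  B21 = {t5, t6}
  B22 = {t4}
  B23 = {t12}
  B24 = {t13, t14}
  B25 = {t3}
s0 ∈ B0, t0 ∈ B19 → different blocks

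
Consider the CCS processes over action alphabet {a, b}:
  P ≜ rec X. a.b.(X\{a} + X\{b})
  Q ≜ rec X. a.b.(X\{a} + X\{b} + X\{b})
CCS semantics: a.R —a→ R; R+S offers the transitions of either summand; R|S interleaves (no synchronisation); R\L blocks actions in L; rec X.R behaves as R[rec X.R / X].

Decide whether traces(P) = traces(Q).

Reachable graph of P (4 states):
  m0 = rec X. a.b.(X\{a} + X\{b}) → -a-> m1
  m1 = b.((rec X. a.b.(X\{a} + X\{b}))\{a} + (rec X. a.b.(X\{a} + X\{b}))\{b}) → -b-> m2
  m2 = (rec X. a.b.(X\{a} + X\{b}))\{a} + (rec X. a.b.(X\{a} + X\{b}))\{b} → -a-> m3
  m3 = (b.((rec X. a.b.(X\{a} + X\{b}))\{a} + (rec X. a.b.(X\{a} + X\{b}))\{b}))\{b} → ∅
Reachable graph of Q (4 states):
  n0 = rec X. a.b.(X\{a} + X\{b} + X\{b}) → -a-> n1
  n1 = b.((rec X. a.b.(X\{a} + X\{b} + X\{b}))\{a} + (rec X. a.b.(X\{a} + X\{b} + X\{b}))\{b} + (rec X. a.b.(X\{a} + X\{b} + X\{b}))\{b}) → -b-> n2
  n2 = (rec X. a.b.(X\{a} + X\{b} + X\{b}))\{a} + (rec X. a.b.(X\{a} + X\{b} + X\{b}))\{b} + (rec X. a.b.(X\{a} + X\{b} + X\{b}))\{b} → -a-> n3
  n3 = (b.((rec X. a.b.(X\{a} + X\{b} + X\{b}))\{a} + (rec X. a.b.(X\{a} + X\{b} + X\{b}))\{b} + (rec X. a.b.(X\{a} + X\{b} + X\{b}))\{b}))\{b} → ∅
Partition-refinement fixed point:
  B0 = {m0, n0}
  B1 = {m1, n1}
  B2 = {m2, n2}
  B3 = {m3, n3}
m0 ∈ B0, n0 ∈ B0 → same block
Bisimilar ⇒ trace-equivalent.

trace-equivalent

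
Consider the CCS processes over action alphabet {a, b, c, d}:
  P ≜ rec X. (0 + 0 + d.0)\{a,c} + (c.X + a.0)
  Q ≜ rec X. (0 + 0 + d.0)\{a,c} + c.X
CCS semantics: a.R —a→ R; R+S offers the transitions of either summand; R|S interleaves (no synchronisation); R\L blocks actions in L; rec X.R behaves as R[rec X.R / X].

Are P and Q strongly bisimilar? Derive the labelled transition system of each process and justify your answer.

NO

Reachable graph of P (3 states):
  m0 = rec X. (0 + 0 + d.0)\{a,c} + (c.X + a.0) ⊢ —a→ m1, —c→ m0, —d→ m2
  m1 = 0 ⊢ deadlocked
  m2 = 0\{a,c} ⊢ deadlocked
Reachable graph of Q (2 states):
  n0 = rec X. (0 + 0 + d.0)\{a,c} + c.X ⊢ —c→ n0, —d→ n1
  n1 = 0\{a,c} ⊢ deadlocked
Bisimilarity quotient blocks:
  B0 = {m0}
  B1 = {m1, m2, n1}
  B2 = {n0}
m0 ∈ B0, n0 ∈ B2 → different blocks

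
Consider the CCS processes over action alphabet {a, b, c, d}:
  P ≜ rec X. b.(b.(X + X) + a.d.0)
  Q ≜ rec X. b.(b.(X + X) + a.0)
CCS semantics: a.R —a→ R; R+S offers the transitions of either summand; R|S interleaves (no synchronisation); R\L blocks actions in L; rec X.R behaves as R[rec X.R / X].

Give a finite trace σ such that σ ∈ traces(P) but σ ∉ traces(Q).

P's transition system — 5 states:
  m0 = rec X. b.(b.(X + X) + a.d.0) | ··b··> m1
  m1 = b.((rec X. b.(b.(X + X) + a.d.0)) + (rec X. b.(b.(X + X) + a.d.0))) + a.d.0 | ··a··> m2, ··b··> m3
  m2 = d.0 | ··d··> m4
  m3 = (rec X. b.(b.(X + X) + a.d.0)) + (rec X. b.(b.(X + X) + a.d.0)) | ··b··> m1
  m4 = 0 | ·
Q's transition system — 4 states:
  n0 = rec X. b.(b.(X + X) + a.0) | ··b··> n1
  n1 = b.((rec X. b.(b.(X + X) + a.0)) + (rec X. b.(b.(X + X) + a.0))) + a.0 | ··a··> n2, ··b··> n3
  n2 = 0 | ·
  n3 = (rec X. b.(b.(X + X) + a.0)) + (rec X. b.(b.(X + X) + a.0)) | ··b··> n1
Run σ = ⟨bad⟩ on P: start {m0}
  [1] b ⇒ {m1}
  [2] a ⇒ {m2}
  [3] d ⇒ {m4}
  ✓ P
Run σ = ⟨bad⟩ on Q: start {n0}
  [1] b ⇒ {n1}
  [2] a ⇒ {n2}
  [3] d ⇒ no successor for Q

bad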